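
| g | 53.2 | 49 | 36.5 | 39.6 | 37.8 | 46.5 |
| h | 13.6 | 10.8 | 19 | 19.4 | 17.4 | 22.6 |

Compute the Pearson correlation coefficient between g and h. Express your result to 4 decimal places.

-0.5262

n = 6, Σg = 262.6, Σh = 102.8, Σg² = 11722.74, Σh² = 1852.48, Σgh = 4423.08
nΣgh − ΣgΣh = 26538.48 − 26995.28 = -456.8
nΣg² − (Σg)² = 70336.44 − 68958.76 = 1377.68; nΣh² − (Σh)² = 11114.88 − 10567.84 = 547.04
r = -456.8 / √(1377.68 × 547.04) = -456.8 / 868.1279 ≈ -0.5262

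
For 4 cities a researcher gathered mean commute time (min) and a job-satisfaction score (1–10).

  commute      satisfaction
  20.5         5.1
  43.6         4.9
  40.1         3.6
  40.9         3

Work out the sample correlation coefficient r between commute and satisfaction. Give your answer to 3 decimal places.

-0.523

n = 4, Σx = 145.1, Σy = 16.6, Σx² = 5602.03, Σy² = 71.98, Σxy = 585.25
nΣxy − ΣxΣy = 2341 − 2408.66 = -67.66
nΣx² − (Σx)² = 22408.12 − 21054.01 = 1354.11; nΣy² − (Σy)² = 287.92 − 275.56 = 12.36
r = -67.66 / √(1354.11 × 12.36) = -67.66 / 129.3708 ≈ -0.523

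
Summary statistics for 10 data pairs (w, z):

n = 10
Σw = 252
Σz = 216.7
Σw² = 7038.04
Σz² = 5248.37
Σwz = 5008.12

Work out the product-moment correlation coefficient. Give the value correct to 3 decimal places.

-0.734

r = (nΣwz − ΣwΣz) / √[(nΣw² − (Σw)²)(nΣz² − (Σz)²)]
Numerator: 10×5008.12 − 252×216.7 = -4527.2
Denominator: √[(70380.4 − 63504)(52483.7 − 46958.89)] = √[6876.4 × 5524.81] = 6163.6680
r = -4527.2 / 6163.6680 ≈ -0.734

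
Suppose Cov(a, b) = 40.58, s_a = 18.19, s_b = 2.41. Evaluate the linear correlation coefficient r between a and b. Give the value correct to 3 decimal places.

r = Cov(a,b) / (s_a · s_b) = 40.58 / (18.19 × 2.41)
  = 40.58 / 43.8379 ≈ 0.926

0.926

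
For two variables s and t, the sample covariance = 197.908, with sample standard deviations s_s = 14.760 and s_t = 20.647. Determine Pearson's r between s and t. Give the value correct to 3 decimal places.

r = Cov(s,t) / (s_s · s_t) = 197.908 / (14.760 × 20.647)
  = 197.908 / 304.7497 ≈ 0.649

0.649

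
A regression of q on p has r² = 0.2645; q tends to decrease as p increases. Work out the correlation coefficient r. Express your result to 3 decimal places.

|r| = √0.2645 = 0.514
The association is negative, so r = −0.514.

-0.514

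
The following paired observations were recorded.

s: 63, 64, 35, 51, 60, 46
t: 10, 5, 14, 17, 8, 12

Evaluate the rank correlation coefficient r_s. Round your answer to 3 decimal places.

-0.771

Rank s: 5, 6, 1, 3, 4, 2
Rank t: 3, 1, 5, 6, 2, 4
d = rank(s) − rank(t): 2, 5, -4, -3, 2, -2; Σd² = 62
ρ = 1 − 6Σd² / [n(n²−1)] = 1 − 6×62 / (6×35) = 1 − 372/210 ≈ -0.771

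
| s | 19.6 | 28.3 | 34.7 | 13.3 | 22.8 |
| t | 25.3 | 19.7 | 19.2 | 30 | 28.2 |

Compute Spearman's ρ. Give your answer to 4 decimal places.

-0.9000

Rank s: 2, 4, 5, 1, 3
Rank t: 3, 2, 1, 5, 4
d = rank(s) − rank(t): -1, 2, 4, -4, -1; Σd² = 38
ρ = 1 − 6Σd² / [n(n²−1)] = 1 − 6×38 / (5×24) = 1 − 228/120 ≈ -0.9000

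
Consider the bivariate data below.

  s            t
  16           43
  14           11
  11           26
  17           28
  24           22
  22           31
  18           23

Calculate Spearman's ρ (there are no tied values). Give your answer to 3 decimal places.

Rank s: 3, 2, 1, 4, 7, 6, 5
Rank t: 7, 1, 4, 5, 2, 6, 3
d = rank(s) − rank(t): -4, 1, -3, -1, 5, 0, 2; Σd² = 56
ρ = 1 − 6Σd² / [n(n²−1)] = 1 − 6×56 / (7×48) = 1 − 336/336 ≈ 0.000

0.000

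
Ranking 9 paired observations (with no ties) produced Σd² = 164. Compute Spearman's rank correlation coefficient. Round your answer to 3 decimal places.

ρ = 1 − 6Σd² / [n(n²−1)] = 1 − 6×164 / (9×80)
  = 1 − 984/720 = 1 − 1.3667 ≈ -0.367

-0.367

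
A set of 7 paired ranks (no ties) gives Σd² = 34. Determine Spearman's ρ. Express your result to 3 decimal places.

0.393

ρ = 1 − 6Σd² / [n(n²−1)] = 1 − 6×34 / (7×48)
  = 1 − 204/336 = 1 − 0.6071 ≈ 0.393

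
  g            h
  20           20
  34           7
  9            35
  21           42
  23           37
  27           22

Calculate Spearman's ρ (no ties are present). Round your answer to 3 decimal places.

Rank g: 2, 6, 1, 3, 4, 5
Rank h: 2, 1, 4, 6, 5, 3
d = rank(g) − rank(h): 0, 5, -3, -3, -1, 2; Σd² = 48
ρ = 1 − 6Σd² / [n(n²−1)] = 1 − 6×48 / (6×35) = 1 − 288/210 ≈ -0.371

-0.371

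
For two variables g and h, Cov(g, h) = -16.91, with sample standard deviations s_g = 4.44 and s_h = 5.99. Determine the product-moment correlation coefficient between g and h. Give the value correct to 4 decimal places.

-0.6358

r = Cov(g,h) / (s_g · s_h) = -16.91 / (4.44 × 5.99)
  = -16.91 / 26.5956 ≈ -0.6358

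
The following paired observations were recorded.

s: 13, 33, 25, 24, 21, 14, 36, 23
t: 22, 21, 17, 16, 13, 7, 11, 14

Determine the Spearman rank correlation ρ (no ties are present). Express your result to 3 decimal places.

-0.024

Rank s: 1, 7, 6, 5, 3, 2, 8, 4
Rank t: 8, 7, 6, 5, 3, 1, 2, 4
d = rank(s) − rank(t): -7, 0, 0, 0, 0, 1, 6, 0; Σd² = 86
ρ = 1 − 6Σd² / [n(n²−1)] = 1 − 6×86 / (8×63) = 1 − 516/504 ≈ -0.024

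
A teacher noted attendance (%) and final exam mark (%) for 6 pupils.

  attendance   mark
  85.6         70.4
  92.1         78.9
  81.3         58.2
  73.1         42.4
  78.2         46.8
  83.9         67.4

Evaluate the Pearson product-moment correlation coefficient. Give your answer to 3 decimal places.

0.973

n = 6, Σx = 494.2, Σy = 364.1, Σx² = 40917.52, Σy² = 23099.37, Σxy = 30438.65
nΣxy − ΣxΣy = 182631.9 − 179938.22 = 2693.68
nΣx² − (Σx)² = 245505.12 − 244233.64 = 1271.48; nΣy² − (Σy)² = 138596.22 − 132568.81 = 6027.41
r = 2693.68 / √(1271.48 × 6027.41) = 2693.68 / 2768.3445 ≈ 0.973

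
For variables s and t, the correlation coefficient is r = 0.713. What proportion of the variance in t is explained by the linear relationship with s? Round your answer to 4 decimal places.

0.5084

r² = (0.713)² = 0.5084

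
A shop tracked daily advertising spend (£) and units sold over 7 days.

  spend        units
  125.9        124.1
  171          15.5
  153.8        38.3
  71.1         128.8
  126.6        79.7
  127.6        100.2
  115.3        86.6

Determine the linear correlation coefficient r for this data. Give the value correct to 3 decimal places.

n = 7, Σx = 891.3, Σy = 573.2, Σx² = 119404.87, Σy² = 57589.08, Σxy = 66183.43
nΣxy − ΣxΣy = 463284.01 − 510893.16 = -47609.15
nΣx² − (Σx)² = 835834.09 − 794415.69 = 41418.4; nΣy² − (Σy)² = 403123.56 − 328558.24 = 74565.32
r = -47609.15 / √(41418.4 × 74565.32) = -47609.15 / 55573.1612 ≈ -0.857

-0.857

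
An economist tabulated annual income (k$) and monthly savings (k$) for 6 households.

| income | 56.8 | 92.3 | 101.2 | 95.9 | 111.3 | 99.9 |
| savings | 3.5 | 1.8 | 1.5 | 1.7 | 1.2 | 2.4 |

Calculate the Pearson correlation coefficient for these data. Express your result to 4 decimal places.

n = 6, Σx = 557.4, Σy = 12.1, Σx² = 53551.48, Σy² = 27.83, Σxy = 1053.09
nΣxy − ΣxΣy = 6318.54 − 6744.54 = -426
nΣx² − (Σx)² = 321308.88 − 310694.76 = 10614.12; nΣy² − (Σy)² = 166.98 − 146.41 = 20.57
r = -426 / √(10614.12 × 20.57) = -426 / 467.2606 ≈ -0.9117

-0.9117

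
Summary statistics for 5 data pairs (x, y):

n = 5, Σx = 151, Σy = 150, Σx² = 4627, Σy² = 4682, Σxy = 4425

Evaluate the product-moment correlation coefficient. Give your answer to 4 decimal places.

-0.9523

r = (nΣxy − ΣxΣy) / √[(nΣx² − (Σx)²)(nΣy² − (Σy)²)]
Numerator: 5×4425 − 151×150 = -525
Denominator: √[(23135 − 22801)(23410 − 22500)] = √[334 × 910] = 551.3075
r = -525 / 551.3075 ≈ -0.9523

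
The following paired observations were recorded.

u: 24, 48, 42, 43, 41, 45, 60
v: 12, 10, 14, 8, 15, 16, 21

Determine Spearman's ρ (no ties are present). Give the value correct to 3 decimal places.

0.286

Rank u: 1, 6, 3, 4, 2, 5, 7
Rank v: 3, 2, 4, 1, 5, 6, 7
d = rank(u) − rank(v): -2, 4, -1, 3, -3, -1, 0; Σd² = 40
ρ = 1 − 6Σd² / [n(n²−1)] = 1 − 6×40 / (7×48) = 1 − 240/336 ≈ 0.286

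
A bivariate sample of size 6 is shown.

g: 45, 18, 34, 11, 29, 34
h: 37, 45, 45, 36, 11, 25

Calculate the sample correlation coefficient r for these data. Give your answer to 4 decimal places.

-0.1264

n = 6, Σg = 171, Σh = 199, Σg² = 5623, Σh² = 7461, Σgh = 5570
nΣgh − ΣgΣh = 33420 − 34029 = -609
nΣg² − (Σg)² = 33738 − 29241 = 4497; nΣh² − (Σh)² = 44766 − 39601 = 5165
r = -609 / √(4497 × 5165) = -609 / 4819.4403 ≈ -0.1264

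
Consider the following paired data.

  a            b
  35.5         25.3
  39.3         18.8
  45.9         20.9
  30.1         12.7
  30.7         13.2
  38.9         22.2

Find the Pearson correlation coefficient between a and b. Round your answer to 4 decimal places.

n = 6, Σa = 220.4, Σb = 113.1, Σa² = 8273.26, Σb² = 2258.71, Σab = 4247.39
nΣab − ΣaΣb = 25484.34 − 24927.24 = 557.1
nΣa² − (Σa)² = 49639.56 − 48576.16 = 1063.4; nΣb² − (Σb)² = 13552.26 − 12791.61 = 760.65
r = 557.1 / √(1063.4 × 760.65) = 557.1 / 899.3749 ≈ 0.6194

0.6194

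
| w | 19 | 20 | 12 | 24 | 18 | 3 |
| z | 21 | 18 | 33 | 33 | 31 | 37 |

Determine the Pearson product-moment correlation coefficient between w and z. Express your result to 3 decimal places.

-0.540

n = 6, Σw = 96, Σz = 173, Σw² = 1814, Σz² = 5273, Σwz = 2616
nΣwz − ΣwΣz = 15696 − 16608 = -912
nΣw² − (Σw)² = 10884 − 9216 = 1668; nΣz² − (Σz)² = 31638 − 29929 = 1709
r = -912 / √(1668 × 1709) = -912 / 1688.3756 ≈ -0.540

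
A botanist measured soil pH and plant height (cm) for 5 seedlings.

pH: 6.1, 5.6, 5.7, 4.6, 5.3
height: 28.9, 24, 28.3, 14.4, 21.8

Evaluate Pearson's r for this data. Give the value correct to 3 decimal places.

0.971

n = 5, Σx = 27.3, Σy = 117.4, Σx² = 150.31, Σy² = 2894.7, Σxy = 653.78
nΣxy − ΣxΣy = 3268.9 − 3205.02 = 63.88
nΣx² − (Σx)² = 751.55 − 745.29 = 6.26; nΣy² − (Σy)² = 14473.5 − 13782.76 = 690.74
r = 63.88 / √(6.26 × 690.74) = 63.88 / 65.7574 ≈ 0.971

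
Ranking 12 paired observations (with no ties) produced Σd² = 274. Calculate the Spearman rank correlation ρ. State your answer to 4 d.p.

0.0420

ρ = 1 − 6Σd² / [n(n²−1)] = 1 − 6×274 / (12×143)
  = 1 − 1644/1716 = 1 − 0.95804 ≈ 0.0420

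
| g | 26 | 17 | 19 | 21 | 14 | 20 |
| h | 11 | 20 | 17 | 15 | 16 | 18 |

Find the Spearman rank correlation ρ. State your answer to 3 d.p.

Rank g: 6, 2, 3, 5, 1, 4
Rank h: 1, 6, 4, 2, 3, 5
d = rank(g) − rank(h): 5, -4, -1, 3, -2, -1; Σd² = 56
ρ = 1 − 6Σd² / [n(n²−1)] = 1 − 6×56 / (6×35) = 1 − 336/210 ≈ -0.600

-0.600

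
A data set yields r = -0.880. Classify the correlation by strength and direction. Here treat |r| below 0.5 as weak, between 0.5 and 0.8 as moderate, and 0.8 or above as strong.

strong negative

r = -0.880 < 0 so the relationship is negative.
|r| = 0.880, which falls in the strong range.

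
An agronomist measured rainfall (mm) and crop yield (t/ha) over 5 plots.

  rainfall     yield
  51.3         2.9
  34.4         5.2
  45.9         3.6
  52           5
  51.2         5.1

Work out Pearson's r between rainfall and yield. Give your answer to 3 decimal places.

n = 5, Σx = 234.8, Σy = 21.8, Σx² = 11247.3, Σy² = 99.42, Σxy = 1014.01
nΣxy − ΣxΣy = 5070.05 − 5118.64 = -48.59
nΣx² − (Σx)² = 56236.5 − 55131.04 = 1105.46; nΣy² − (Σy)² = 497.1 − 475.24 = 21.86
r = -48.59 / √(1105.46 × 21.86) = -48.59 / 155.4521 ≈ -0.313

-0.313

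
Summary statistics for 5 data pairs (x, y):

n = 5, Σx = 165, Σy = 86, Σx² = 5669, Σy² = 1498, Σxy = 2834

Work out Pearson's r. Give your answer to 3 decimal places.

-0.062

r = (nΣxy − ΣxΣy) / √[(nΣx² − (Σx)²)(nΣy² − (Σy)²)]
Numerator: 5×2834 − 165×86 = -20
Denominator: √[(28345 − 27225)(7490 − 7396)] = √[1120 × 94] = 324.4688
r = -20 / 324.4688 ≈ -0.062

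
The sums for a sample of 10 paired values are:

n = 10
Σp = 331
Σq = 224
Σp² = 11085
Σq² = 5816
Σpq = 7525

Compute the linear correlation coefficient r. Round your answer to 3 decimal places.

r = (nΣpq − ΣpΣq) / √[(nΣp² − (Σp)²)(nΣq² − (Σq)²)]
Numerator: 10×7525 − 331×224 = 1106
Denominator: √[(110850 − 109561)(58160 − 50176)] = √[1289 × 7984] = 3208.0175
r = 1106 / 3208.0175 ≈ 0.345

0.345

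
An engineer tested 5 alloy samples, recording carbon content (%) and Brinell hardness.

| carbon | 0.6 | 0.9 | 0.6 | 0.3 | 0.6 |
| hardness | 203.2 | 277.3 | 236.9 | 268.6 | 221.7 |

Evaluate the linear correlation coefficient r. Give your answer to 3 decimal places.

0.099

n = 5, Σx = 3, Σy = 1207.7, Σx² = 1.98, Σy² = 295603.99, Σxy = 727.23
nΣxy − ΣxΣy = 3636.15 − 3623.1 = 13.05
nΣx² − (Σx)² = 9.9 − 9 = 0.9; nΣy² − (Σy)² = 1478019.95 − 1458539.29 = 19480.66
r = 13.05 / √(0.9 × 19480.66) = 13.05 / 132.4107 ≈ 0.099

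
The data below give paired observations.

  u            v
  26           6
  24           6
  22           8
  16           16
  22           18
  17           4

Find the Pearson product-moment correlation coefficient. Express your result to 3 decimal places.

-0.276

n = 6, Σu = 127, Σv = 58, Σu² = 2765, Σv² = 732, Σuv = 1196
nΣuv − ΣuΣv = 7176 − 7366 = -190
nΣu² − (Σu)² = 16590 − 16129 = 461; nΣv² − (Σv)² = 4392 − 3364 = 1028
r = -190 / √(461 × 1028) = -190 / 688.4098 ≈ -0.276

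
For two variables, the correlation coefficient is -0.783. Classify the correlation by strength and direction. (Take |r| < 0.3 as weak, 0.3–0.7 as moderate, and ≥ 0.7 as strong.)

r = -0.783 < 0 so the relationship is negative.
|r| = 0.783, which falls in the strong range.

strong negative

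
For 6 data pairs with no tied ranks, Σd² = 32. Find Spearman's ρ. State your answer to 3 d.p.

0.086

ρ = 1 − 6Σd² / [n(n²−1)] = 1 − 6×32 / (6×35)
  = 1 − 192/210 = 1 − 0.9143 ≈ 0.086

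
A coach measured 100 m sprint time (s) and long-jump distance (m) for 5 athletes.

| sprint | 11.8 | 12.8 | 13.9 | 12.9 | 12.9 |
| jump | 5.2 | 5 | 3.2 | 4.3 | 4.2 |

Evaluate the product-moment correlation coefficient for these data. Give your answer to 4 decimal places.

-0.9139

n = 5, Σx = 64.3, Σy = 21.9, Σx² = 829.11, Σy² = 98.41, Σxy = 279.49
nΣxy − ΣxΣy = 1397.45 − 1408.17 = -10.72
nΣx² − (Σx)² = 4145.55 − 4134.49 = 11.06; nΣy² − (Σy)² = 492.05 − 479.61 = 12.44
r = -10.72 / √(11.06 × 12.44) = -10.72 / 11.7297 ≈ -0.9139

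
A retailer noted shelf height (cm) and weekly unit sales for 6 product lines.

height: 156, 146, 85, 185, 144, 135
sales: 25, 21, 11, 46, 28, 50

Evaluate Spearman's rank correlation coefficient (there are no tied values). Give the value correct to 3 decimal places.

Rank height: 5, 4, 1, 6, 3, 2
Rank sales: 3, 2, 1, 5, 4, 6
d = rank(height) − rank(sales): 2, 2, 0, 1, -1, -4; Σd² = 26
ρ = 1 − 6Σd² / [n(n²−1)] = 1 − 6×26 / (6×35) = 1 − 156/210 ≈ 0.257

0.257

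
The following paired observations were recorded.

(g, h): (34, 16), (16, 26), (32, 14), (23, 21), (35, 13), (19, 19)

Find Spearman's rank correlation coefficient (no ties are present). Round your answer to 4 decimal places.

-0.8857

Rank g: 5, 1, 4, 3, 6, 2
Rank h: 3, 6, 2, 5, 1, 4
d = rank(g) − rank(h): 2, -5, 2, -2, 5, -2; Σd² = 66
ρ = 1 − 6Σd² / [n(n²−1)] = 1 − 6×66 / (6×35) = 1 − 396/210 ≈ -0.8857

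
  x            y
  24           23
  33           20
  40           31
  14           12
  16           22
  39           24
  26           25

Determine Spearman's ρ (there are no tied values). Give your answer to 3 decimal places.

Rank x: 3, 5, 7, 1, 2, 6, 4
Rank y: 4, 2, 7, 1, 3, 5, 6
d = rank(x) − rank(y): -1, 3, 0, 0, -1, 1, -2; Σd² = 16
ρ = 1 − 6Σd² / [n(n²−1)] = 1 − 6×16 / (7×48) = 1 − 96/336 ≈ 0.714

0.714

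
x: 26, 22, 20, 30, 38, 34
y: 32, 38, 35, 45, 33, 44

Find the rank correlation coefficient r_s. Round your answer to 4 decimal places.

0.0857

Rank x: 3, 2, 1, 4, 6, 5
Rank y: 1, 4, 3, 6, 2, 5
d = rank(x) − rank(y): 2, -2, -2, -2, 4, 0; Σd² = 32
ρ = 1 − 6Σd² / [n(n²−1)] = 1 − 6×32 / (6×35) = 1 − 192/210 ≈ 0.0857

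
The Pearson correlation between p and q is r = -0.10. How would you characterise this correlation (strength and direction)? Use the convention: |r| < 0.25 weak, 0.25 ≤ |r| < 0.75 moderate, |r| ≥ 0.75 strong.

weak negative

r = -0.10 < 0 so the relationship is negative.
|r| = 0.10, which falls in the weak range.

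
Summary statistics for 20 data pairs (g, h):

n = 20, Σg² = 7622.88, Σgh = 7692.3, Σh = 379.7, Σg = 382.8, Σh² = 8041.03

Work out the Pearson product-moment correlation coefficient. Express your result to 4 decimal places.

0.8557

r = (nΣgh − ΣgΣh) / √[(nΣg² − (Σg)²)(nΣh² − (Σh)²)]
Numerator: 20×7692.3 − 382.8×379.7 = 8496.84
Denominator: √[(152457.6 − 146535.84)(160820.6 − 144172.09)] = √[5921.76 × 16648.51] = 9929.1732
r = 8496.84 / 9929.1732 ≈ 0.8557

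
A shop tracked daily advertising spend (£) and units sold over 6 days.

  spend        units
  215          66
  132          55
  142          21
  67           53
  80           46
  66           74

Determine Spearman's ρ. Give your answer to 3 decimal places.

Rank spend: 6, 4, 5, 2, 3, 1
Rank units: 5, 4, 1, 3, 2, 6
d = rank(spend) − rank(units): 1, 0, 4, -1, 1, -5; Σd² = 44
ρ = 1 − 6Σd² / [n(n²−1)] = 1 − 6×44 / (6×35) = 1 − 264/210 ≈ -0.257

-0.257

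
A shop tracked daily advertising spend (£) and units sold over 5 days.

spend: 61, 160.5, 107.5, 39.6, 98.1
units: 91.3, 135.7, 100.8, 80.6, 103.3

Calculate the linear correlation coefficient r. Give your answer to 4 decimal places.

0.9735

n = 5, Σx = 466.7, Σy = 511.7, Σx² = 52229.27, Σy² = 54078.07, Σxy = 51510.64
nΣxy − ΣxΣy = 257553.2 − 238810.39 = 18742.81
nΣx² − (Σx)² = 261146.35 − 217808.89 = 43337.46; nΣy² − (Σy)² = 270390.35 − 261836.89 = 8553.46
r = 18742.81 / √(43337.46 × 8553.46) = 18742.81 / 19253.1875 ≈ 0.9735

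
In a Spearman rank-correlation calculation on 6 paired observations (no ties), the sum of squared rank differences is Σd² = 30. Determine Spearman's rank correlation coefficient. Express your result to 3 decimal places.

ρ = 1 − 6Σd² / [n(n²−1)] = 1 − 6×30 / (6×35)
  = 1 − 180/210 = 1 − 0.8571 ≈ 0.143

0.143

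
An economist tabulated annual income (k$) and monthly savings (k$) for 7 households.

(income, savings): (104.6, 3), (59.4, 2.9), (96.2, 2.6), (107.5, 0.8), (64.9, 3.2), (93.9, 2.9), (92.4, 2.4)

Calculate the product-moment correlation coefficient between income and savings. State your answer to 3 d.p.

-0.543

n = 7, Σx = 618.9, Σy = 17.8, Σx² = 56847.19, Σy² = 49.22, Σxy = 1523.93
nΣxy − ΣxΣy = 10667.51 − 11016.42 = -348.91
nΣx² − (Σx)² = 397930.33 − 383037.21 = 14893.12; nΣy² − (Σy)² = 344.54 − 316.84 = 27.7
r = -348.91 / √(14893.12 × 27.7) = -348.91 / 642.2923 ≈ -0.543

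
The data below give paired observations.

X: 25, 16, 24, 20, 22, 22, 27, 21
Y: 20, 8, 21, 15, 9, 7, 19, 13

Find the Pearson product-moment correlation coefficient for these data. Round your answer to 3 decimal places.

0.695

n = 8, ΣX = 177, ΣY = 112, ΣX² = 3995, ΣY² = 1790, ΣXY = 2570
nΣXY − ΣXΣY = 20560 − 19824 = 736
nΣX² − (ΣX)² = 31960 − 31329 = 631; nΣY² − (ΣY)² = 14320 − 12544 = 1776
r = 736 / √(631 × 1776) = 736 / 1058.6104 ≈ 0.695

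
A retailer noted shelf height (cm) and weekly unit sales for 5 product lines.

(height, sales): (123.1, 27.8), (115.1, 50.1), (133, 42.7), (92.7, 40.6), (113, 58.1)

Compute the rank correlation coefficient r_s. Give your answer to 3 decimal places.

Rank height: 4, 3, 5, 1, 2
Rank sales: 1, 4, 3, 2, 5
d = rank(height) − rank(sales): 3, -1, 2, -1, -3; Σd² = 24
ρ = 1 − 6Σd² / [n(n²−1)] = 1 − 6×24 / (5×24) = 1 − 144/120 ≈ -0.200

-0.200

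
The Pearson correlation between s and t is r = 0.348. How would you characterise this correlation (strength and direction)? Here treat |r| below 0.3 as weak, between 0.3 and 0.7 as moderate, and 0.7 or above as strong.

moderate positive

r = 0.348 > 0 so the relationship is positive.
|r| = 0.348, which falls in the moderate range.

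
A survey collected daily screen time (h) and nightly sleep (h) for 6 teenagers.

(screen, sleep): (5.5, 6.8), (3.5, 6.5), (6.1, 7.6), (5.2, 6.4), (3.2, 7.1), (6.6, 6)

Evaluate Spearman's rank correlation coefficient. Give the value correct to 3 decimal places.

-0.257

Rank screen: 4, 2, 5, 3, 1, 6
Rank sleep: 4, 3, 6, 2, 5, 1
d = rank(screen) − rank(sleep): 0, -1, -1, 1, -4, 5; Σd² = 44
ρ = 1 − 6Σd² / [n(n²−1)] = 1 − 6×44 / (6×35) = 1 − 264/210 ≈ -0.257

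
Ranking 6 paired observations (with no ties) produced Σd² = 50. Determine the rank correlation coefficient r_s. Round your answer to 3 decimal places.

ρ = 1 − 6Σd² / [n(n²−1)] = 1 − 6×50 / (6×35)
  = 1 − 300/210 = 1 − 1.4286 ≈ -0.429

-0.429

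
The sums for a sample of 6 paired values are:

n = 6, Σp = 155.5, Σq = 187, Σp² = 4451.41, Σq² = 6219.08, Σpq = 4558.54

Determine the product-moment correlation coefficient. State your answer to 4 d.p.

r = (nΣpq − ΣpΣq) / √[(nΣp² − (Σp)²)(nΣq² − (Σq)²)]
Numerator: 6×4558.54 − 155.5×187 = -1727.26
Denominator: √[(26708.46 − 24180.25)(37314.48 − 34969)] = √[2528.21 × 2345.48] = 2435.1316
r = -1727.26 / 2435.1316 ≈ -0.7093

-0.7093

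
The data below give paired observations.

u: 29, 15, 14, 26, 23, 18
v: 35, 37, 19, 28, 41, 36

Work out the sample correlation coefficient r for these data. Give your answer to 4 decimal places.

n = 6, Σu = 125, Σv = 196, Σu² = 2791, Σv² = 6716, Σuv = 4155
nΣuv − ΣuΣv = 24930 − 24500 = 430
nΣu² − (Σu)² = 16746 − 15625 = 1121; nΣv² − (Σv)² = 40296 − 38416 = 1880
r = 430 / √(1121 × 1880) = 430 / 1451.7162 ≈ 0.2962

0.2962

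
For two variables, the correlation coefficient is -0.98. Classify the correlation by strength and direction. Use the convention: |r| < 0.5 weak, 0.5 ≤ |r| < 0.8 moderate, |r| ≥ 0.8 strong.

strong negative

r = -0.98 < 0 so the relationship is negative.
|r| = 0.98, which falls in the strong range.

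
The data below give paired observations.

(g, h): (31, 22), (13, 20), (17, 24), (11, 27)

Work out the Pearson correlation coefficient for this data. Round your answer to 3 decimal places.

n = 4, Σg = 72, Σh = 93, Σg² = 1540, Σh² = 2189, Σgh = 1647
nΣgh − ΣgΣh = 6588 − 6696 = -108
nΣg² − (Σg)² = 6160 − 5184 = 976; nΣh² − (Σh)² = 8756 − 8649 = 107
r = -108 / √(976 × 107) = -108 / 323.1594 ≈ -0.334

-0.334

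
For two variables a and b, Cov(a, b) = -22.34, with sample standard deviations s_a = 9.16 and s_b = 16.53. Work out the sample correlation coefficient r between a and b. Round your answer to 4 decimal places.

r = Cov(a,b) / (s_a · s_b) = -22.34 / (9.16 × 16.53)
  = -22.34 / 151.4148 ≈ -0.1475

-0.1475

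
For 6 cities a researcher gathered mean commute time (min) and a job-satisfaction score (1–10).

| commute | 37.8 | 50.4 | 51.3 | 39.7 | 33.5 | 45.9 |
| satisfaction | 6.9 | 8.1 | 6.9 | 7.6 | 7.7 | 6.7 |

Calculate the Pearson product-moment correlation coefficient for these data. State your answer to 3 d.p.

-0.092

n = 6, Σx = 258.6, Σy = 43.9, Σx² = 11405.84, Σy² = 322.77, Σxy = 1890.23
nΣxy − ΣxΣy = 11341.38 − 11352.54 = -11.16
nΣx² − (Σx)² = 68435.04 − 66873.96 = 1561.08; nΣy² − (Σy)² = 1936.62 − 1927.21 = 9.41
r = -11.16 / √(1561.08 × 9.41) = -11.16 / 121.2013 ≈ -0.092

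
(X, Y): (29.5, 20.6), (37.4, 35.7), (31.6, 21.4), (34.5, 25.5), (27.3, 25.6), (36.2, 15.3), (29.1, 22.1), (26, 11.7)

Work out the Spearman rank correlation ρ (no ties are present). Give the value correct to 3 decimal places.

Rank X: 4, 8, 5, 6, 2, 7, 3, 1
Rank Y: 3, 8, 4, 6, 7, 2, 5, 1
d = rank(X) − rank(Y): 1, 0, 1, 0, -5, 5, -2, 0; Σd² = 56
ρ = 1 − 6Σd² / [n(n²−1)] = 1 − 6×56 / (8×63) = 1 − 336/504 ≈ 0.333

0.333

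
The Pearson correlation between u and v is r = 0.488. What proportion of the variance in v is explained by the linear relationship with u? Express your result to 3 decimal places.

0.238

r² = (0.488)² = 0.238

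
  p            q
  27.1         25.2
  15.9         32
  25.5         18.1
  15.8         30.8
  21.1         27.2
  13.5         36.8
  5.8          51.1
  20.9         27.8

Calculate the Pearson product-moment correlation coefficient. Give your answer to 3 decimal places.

n = 8, Σp = 145.6, Σq = 249, Σp² = 2985.02, Σq² = 8413.42, Σpq = 4088.03
nΣpq − ΣpΣq = 32704.24 − 36254.4 = -3550.16
nΣp² − (Σp)² = 23880.16 − 21199.36 = 2680.8; nΣq² − (Σq)² = 67307.36 − 62001 = 5306.36
r = -3550.16 / √(2680.8 × 5306.36) = -3550.16 / 3771.6429 ≈ -0.941

-0.941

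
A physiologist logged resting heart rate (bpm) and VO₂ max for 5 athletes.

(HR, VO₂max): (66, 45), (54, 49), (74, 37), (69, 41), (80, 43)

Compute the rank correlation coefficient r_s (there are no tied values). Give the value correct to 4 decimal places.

-0.7000

Rank HR: 2, 1, 4, 3, 5
Rank VO₂max: 4, 5, 1, 2, 3
d = rank(HR) − rank(VO₂max): -2, -4, 3, 1, 2; Σd² = 34
ρ = 1 − 6Σd² / [n(n²−1)] = 1 − 6×34 / (5×24) = 1 − 204/120 ≈ -0.7000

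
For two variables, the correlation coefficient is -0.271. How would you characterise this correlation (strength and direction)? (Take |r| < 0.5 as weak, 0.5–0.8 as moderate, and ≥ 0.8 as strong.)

weak negative

r = -0.271 < 0 so the relationship is negative.
|r| = 0.271, which falls in the weak range.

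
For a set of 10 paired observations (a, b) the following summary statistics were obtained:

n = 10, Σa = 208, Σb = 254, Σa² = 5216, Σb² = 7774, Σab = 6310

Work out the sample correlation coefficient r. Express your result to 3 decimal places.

r = (nΣab − ΣaΣb) / √[(nΣa² − (Σa)²)(nΣb² − (Σb)²)]
Numerator: 10×6310 − 208×254 = 10268
Denominator: √[(52160 − 43264)(77740 − 64516)] = √[8896 × 13224] = 10846.2299
r = 10268 / 10846.2299 ≈ 0.947

0.947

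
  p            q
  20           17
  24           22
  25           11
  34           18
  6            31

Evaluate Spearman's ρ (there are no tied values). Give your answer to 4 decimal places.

Rank p: 2, 3, 4, 5, 1
Rank q: 2, 4, 1, 3, 5
d = rank(p) − rank(q): 0, -1, 3, 2, -4; Σd² = 30
ρ = 1 − 6Σd² / [n(n²−1)] = 1 − 6×30 / (5×24) = 1 − 180/120 ≈ -0.5000

-0.5000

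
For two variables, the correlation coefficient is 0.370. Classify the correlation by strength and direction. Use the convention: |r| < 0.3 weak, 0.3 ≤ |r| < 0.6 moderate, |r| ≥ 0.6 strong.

moderate positive

r = 0.370 > 0 so the relationship is positive.
|r| = 0.370, which falls in the moderate range.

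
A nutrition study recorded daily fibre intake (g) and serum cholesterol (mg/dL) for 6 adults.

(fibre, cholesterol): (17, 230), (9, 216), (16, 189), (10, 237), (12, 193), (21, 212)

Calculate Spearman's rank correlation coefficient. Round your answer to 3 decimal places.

-0.257

Rank fibre: 5, 1, 4, 2, 3, 6
Rank cholesterol: 5, 4, 1, 6, 2, 3
d = rank(fibre) − rank(cholesterol): 0, -3, 3, -4, 1, 3; Σd² = 44
ρ = 1 − 6Σd² / [n(n²−1)] = 1 − 6×44 / (6×35) = 1 − 264/210 ≈ -0.257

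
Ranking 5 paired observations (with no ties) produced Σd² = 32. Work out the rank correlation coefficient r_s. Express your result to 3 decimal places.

-0.600

ρ = 1 − 6Σd² / [n(n²−1)] = 1 − 6×32 / (5×24)
  = 1 − 192/120 = 1 − 1.6000 ≈ -0.600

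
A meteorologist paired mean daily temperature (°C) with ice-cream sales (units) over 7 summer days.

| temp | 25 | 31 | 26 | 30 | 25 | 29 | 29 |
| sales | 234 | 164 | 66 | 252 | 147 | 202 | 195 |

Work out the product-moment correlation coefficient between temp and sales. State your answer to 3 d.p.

n = 7, Σx = 195, Σy = 1260, Σx² = 5469, Σy² = 249950, Σxy = 35398
nΣxy − ΣxΣy = 247786 − 245700 = 2086
nΣx² − (Σx)² = 38283 − 38025 = 258; nΣy² − (Σy)² = 1749650 − 1587600 = 162050
r = 2086 / √(258 × 162050) = 2086 / 6465.9802 ≈ 0.323

0.323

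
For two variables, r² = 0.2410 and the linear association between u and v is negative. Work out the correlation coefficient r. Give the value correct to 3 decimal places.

-0.491

|r| = √0.2410 = 0.491
The association is negative, so r = −0.491.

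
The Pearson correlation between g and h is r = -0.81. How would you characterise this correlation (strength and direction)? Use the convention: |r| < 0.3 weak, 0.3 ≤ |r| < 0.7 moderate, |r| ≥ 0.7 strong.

r = -0.81 < 0 so the relationship is negative.
|r| = 0.81, which falls in the strong range.

strong negative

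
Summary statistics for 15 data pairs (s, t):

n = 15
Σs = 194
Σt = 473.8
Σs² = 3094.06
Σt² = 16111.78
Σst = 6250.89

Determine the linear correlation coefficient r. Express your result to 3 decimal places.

r = (nΣst − ΣsΣt) / √[(nΣs² − (Σs)²)(nΣt² − (Σt)²)]
Numerator: 15×6250.89 − 194×473.8 = 1846.15
Denominator: √[(46410.9 − 37636)(241676.7 − 224486.44)] = √[8774.9 × 17190.26] = 12281.8082
r = 1846.15 / 12281.8082 ≈ 0.150

0.150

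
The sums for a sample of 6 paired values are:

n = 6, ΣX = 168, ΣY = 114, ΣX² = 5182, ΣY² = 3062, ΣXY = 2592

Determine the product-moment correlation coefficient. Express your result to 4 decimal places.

-0.9168

r = (nΣXY − ΣXΣY) / √[(nΣX² − (ΣX)²)(nΣY² − (ΣY)²)]
Numerator: 6×2592 − 168×114 = -3600
Denominator: √[(31092 − 28224)(18372 − 12996)] = √[2868 × 5376] = 3926.6230
r = -3600 / 3926.6230 ≈ -0.9168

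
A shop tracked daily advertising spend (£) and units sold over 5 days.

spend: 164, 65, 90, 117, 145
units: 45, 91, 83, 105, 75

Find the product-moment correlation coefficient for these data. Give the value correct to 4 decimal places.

n = 5, Σx = 581, Σy = 399, Σx² = 73935, Σy² = 33845, Σxy = 43925
nΣxy − ΣxΣy = 219625 − 231819 = -12194
nΣx² − (Σx)² = 369675 − 337561 = 32114; nΣy² − (Σy)² = 169225 − 159201 = 10024
r = -12194 / √(32114 × 10024) = -12194 / 17941.8710 ≈ -0.6796

-0.6796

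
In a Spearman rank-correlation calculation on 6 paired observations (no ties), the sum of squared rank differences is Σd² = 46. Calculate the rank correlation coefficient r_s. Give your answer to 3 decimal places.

ρ = 1 − 6Σd² / [n(n²−1)] = 1 − 6×46 / (6×35)
  = 1 − 276/210 = 1 − 1.3143 ≈ -0.314

-0.314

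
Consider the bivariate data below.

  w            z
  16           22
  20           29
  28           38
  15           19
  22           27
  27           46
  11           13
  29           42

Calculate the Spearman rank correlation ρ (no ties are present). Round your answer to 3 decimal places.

Rank w: 3, 4, 7, 2, 5, 6, 1, 8
Rank z: 3, 5, 6, 2, 4, 8, 1, 7
d = rank(w) − rank(z): 0, -1, 1, 0, 1, -2, 0, 1; Σd² = 8
ρ = 1 − 6Σd² / [n(n²−1)] = 1 − 6×8 / (8×63) = 1 − 48/504 ≈ 0.905

0.905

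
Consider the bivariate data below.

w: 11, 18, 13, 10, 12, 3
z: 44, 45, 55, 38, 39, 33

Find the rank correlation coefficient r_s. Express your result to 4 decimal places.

0.8857

Rank w: 3, 6, 5, 2, 4, 1
Rank z: 4, 5, 6, 2, 3, 1
d = rank(w) − rank(z): -1, 1, -1, 0, 1, 0; Σd² = 4
ρ = 1 − 6Σd² / [n(n²−1)] = 1 − 6×4 / (6×35) = 1 − 24/210 ≈ 0.8857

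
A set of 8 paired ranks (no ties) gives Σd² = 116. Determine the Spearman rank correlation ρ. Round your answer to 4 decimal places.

-0.3810

ρ = 1 − 6Σd² / [n(n²−1)] = 1 − 6×116 / (8×63)
  = 1 − 696/504 = 1 − 1.38095 ≈ -0.3810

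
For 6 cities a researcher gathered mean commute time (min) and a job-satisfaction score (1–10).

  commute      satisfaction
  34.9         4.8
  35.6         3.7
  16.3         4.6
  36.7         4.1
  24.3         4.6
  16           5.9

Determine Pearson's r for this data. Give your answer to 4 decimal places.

-0.6980

n = 6, Σx = 163.8, Σy = 27.7, Σx² = 4944.44, Σy² = 130.67, Σxy = 730.87
nΣxy − ΣxΣy = 4385.22 − 4537.26 = -152.04
nΣx² − (Σx)² = 29666.64 − 26830.44 = 2836.2; nΣy² − (Σy)² = 784.02 − 767.29 = 16.73
r = -152.04 / √(2836.2 × 16.73) = -152.04 / 217.8294 ≈ -0.6980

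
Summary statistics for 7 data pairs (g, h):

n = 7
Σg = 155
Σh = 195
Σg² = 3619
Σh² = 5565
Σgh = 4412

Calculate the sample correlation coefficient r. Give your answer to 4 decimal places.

r = (nΣgh − ΣgΣh) / √[(nΣg² − (Σg)²)(nΣh² − (Σh)²)]
Numerator: 7×4412 − 155×195 = 659
Denominator: √[(25333 − 24025)(38955 − 38025)] = √[1308 × 930] = 1102.9234
r = 659 / 1102.9234 ≈ 0.5975

0.5975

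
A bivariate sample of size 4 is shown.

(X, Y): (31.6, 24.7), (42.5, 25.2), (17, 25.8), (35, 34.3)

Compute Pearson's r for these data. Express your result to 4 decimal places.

0.1564

n = 4, ΣX = 126.1, ΣY = 110, ΣX² = 4318.81, ΣY² = 3087.26, ΣXY = 3490.62
nΣXY − ΣXΣY = 13962.48 − 13871 = 91.48
nΣX² − (ΣX)² = 17275.24 − 15901.21 = 1374.03; nΣY² − (ΣY)² = 12349.04 − 12100 = 249.04
r = 91.48 / √(1374.03 × 249.04) = 91.48 / 584.9687 ≈ 0.1564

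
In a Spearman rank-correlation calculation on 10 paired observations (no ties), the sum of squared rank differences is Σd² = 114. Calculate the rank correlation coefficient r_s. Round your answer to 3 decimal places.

0.309

ρ = 1 − 6Σd² / [n(n²−1)] = 1 − 6×114 / (10×99)
  = 1 − 684/990 = 1 − 0.6909 ≈ 0.309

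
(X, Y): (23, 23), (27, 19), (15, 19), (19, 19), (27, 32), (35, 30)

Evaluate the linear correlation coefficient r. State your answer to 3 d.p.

n = 6, ΣX = 146, ΣY = 142, ΣX² = 3798, ΣY² = 3536, ΣXY = 3602
nΣXY − ΣXΣY = 21612 − 20732 = 880
nΣX² − (ΣX)² = 22788 − 21316 = 1472; nΣY² − (ΣY)² = 21216 − 20164 = 1052
r = 880 / √(1472 × 1052) = 880 / 1244.4051 ≈ 0.707

0.707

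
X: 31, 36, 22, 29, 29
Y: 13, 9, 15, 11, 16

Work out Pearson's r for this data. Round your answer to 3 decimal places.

-0.722

n = 5, ΣX = 147, ΣY = 64, ΣX² = 4423, ΣY² = 852, ΣXY = 1840
nΣXY − ΣXΣY = 9200 − 9408 = -208
nΣX² − (ΣX)² = 22115 − 21609 = 506; nΣY² − (ΣY)² = 4260 − 4096 = 164
r = -208 / √(506 × 164) = -208 / 288.0694 ≈ -0.722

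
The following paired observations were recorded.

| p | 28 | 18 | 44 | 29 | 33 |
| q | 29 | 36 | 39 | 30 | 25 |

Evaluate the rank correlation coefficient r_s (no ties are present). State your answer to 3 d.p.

Rank p: 2, 1, 5, 3, 4
Rank q: 2, 4, 5, 3, 1
d = rank(p) − rank(q): 0, -3, 0, 0, 3; Σd² = 18
ρ = 1 − 6Σd² / [n(n²−1)] = 1 − 6×18 / (5×24) = 1 − 108/120 ≈ 0.100

0.100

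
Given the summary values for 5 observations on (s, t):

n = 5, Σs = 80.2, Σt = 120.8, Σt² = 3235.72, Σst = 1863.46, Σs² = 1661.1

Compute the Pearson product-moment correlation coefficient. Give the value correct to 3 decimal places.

r = (nΣst − ΣsΣt) / √[(nΣs² − (Σs)²)(nΣt² − (Σt)²)]
Numerator: 5×1863.46 − 80.2×120.8 = -370.86
Denominator: √[(8305.5 − 6432.04)(16178.6 − 14592.64)] = √[1873.46 × 1585.96] = 1723.7264
r = -370.86 / 1723.7264 ≈ -0.215

-0.215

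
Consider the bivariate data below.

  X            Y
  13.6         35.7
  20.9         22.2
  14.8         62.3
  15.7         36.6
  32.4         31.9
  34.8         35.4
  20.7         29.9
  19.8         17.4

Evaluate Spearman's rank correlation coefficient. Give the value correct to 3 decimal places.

-0.476

Rank X: 1, 6, 2, 3, 7, 8, 5, 4
Rank Y: 6, 2, 8, 7, 4, 5, 3, 1
d = rank(X) − rank(Y): -5, 4, -6, -4, 3, 3, 2, 3; Σd² = 124
ρ = 1 − 6Σd² / [n(n²−1)] = 1 − 6×124 / (8×63) = 1 − 744/504 ≈ -0.476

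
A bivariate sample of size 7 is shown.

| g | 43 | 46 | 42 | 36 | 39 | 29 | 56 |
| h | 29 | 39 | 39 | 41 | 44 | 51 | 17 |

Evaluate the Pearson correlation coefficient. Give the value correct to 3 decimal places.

n = 7, Σg = 291, Σh = 260, Σg² = 12523, Σh² = 10390, Σgh = 10302
nΣgh − ΣgΣh = 72114 − 75660 = -3546
nΣg² − (Σg)² = 87661 − 84681 = 2980; nΣh² − (Σh)² = 72730 − 67600 = 5130
r = -3546 / √(2980 × 5130) = -3546 / 3909.9105 ≈ -0.907

-0.907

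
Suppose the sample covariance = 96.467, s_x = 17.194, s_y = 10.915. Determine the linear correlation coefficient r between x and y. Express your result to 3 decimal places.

0.514

r = Cov(x,y) / (s_x · s_y) = 96.467 / (17.194 × 10.915)
  = 96.467 / 187.6725 ≈ 0.514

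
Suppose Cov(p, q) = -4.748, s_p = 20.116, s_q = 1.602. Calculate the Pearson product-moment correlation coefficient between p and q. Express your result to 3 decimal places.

-0.147

r = Cov(p,q) / (s_p · s_q) = -4.748 / (20.116 × 1.602)
  = -4.748 / 32.2258 ≈ -0.147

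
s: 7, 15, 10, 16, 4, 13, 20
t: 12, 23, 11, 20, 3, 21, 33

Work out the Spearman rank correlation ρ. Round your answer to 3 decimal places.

Rank s: 2, 5, 3, 6, 1, 4, 7
Rank t: 3, 6, 2, 4, 1, 5, 7
d = rank(s) − rank(t): -1, -1, 1, 2, 0, -1, 0; Σd² = 8
ρ = 1 − 6Σd² / [n(n²−1)] = 1 − 6×8 / (7×48) = 1 − 48/336 ≈ 0.857

0.857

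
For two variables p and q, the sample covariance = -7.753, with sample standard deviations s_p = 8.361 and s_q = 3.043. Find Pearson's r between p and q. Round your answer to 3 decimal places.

r = Cov(p,q) / (s_p · s_q) = -7.753 / (8.361 × 3.043)
  = -7.753 / 25.4425 ≈ -0.305

-0.305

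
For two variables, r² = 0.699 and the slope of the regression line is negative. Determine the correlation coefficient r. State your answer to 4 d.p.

-0.8361

|r| = √0.699 = 0.8361
The association is negative, so r = −0.8361.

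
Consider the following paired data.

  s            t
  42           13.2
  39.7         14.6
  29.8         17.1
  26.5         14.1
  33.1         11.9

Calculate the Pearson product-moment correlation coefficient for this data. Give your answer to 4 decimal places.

-0.2987

n = 5, Σs = 171.1, Σt = 70.9, Σs² = 6025.99, Σt² = 1020.23, Σst = 2411.14
nΣst − ΣsΣt = 12055.7 − 12130.99 = -75.29
nΣs² − (Σs)² = 30129.95 − 29275.21 = 854.74; nΣt² − (Σt)² = 5101.15 − 5026.81 = 74.34
r = -75.29 / √(854.74 × 74.34) = -75.29 / 252.0741 ≈ -0.2987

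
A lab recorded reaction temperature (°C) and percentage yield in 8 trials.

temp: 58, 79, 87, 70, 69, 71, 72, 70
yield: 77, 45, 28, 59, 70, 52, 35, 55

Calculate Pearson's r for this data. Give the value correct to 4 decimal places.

-0.8610

n = 8, Σx = 576, Σy = 421, Σx² = 41960, Σy² = 24073, Σxy = 29479
nΣxy − ΣxΣy = 235832 − 242496 = -6664
nΣx² − (Σx)² = 335680 − 331776 = 3904; nΣy² − (Σy)² = 192584 − 177241 = 15343
r = -6664 / √(3904 × 15343) = -6664 / 7739.4491 ≈ -0.8610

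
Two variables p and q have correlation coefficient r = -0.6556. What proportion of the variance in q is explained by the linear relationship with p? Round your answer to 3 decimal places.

r² = (-0.6556)² = 0.430

0.430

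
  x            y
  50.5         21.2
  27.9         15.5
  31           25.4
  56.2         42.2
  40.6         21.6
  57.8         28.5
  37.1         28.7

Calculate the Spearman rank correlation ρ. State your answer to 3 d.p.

Rank x: 5, 1, 2, 6, 4, 7, 3
Rank y: 2, 1, 4, 7, 3, 5, 6
d = rank(x) − rank(y): 3, 0, -2, -1, 1, 2, -3; Σd² = 28
ρ = 1 − 6Σd² / [n(n²−1)] = 1 − 6×28 / (7×48) = 1 − 168/336 ≈ 0.500

0.500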